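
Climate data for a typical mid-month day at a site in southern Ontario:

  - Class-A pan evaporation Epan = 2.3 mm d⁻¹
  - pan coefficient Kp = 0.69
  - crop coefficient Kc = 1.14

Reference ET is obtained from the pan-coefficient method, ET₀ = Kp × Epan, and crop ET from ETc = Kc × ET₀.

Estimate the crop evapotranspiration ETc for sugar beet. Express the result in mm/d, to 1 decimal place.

1.8 mm/d

ET₀ = 0.69 × 2.3 = 1.5870 mm/d
ETc = Kc × ET₀ = 1.14 × 1.5870 = 1.8092 mm/d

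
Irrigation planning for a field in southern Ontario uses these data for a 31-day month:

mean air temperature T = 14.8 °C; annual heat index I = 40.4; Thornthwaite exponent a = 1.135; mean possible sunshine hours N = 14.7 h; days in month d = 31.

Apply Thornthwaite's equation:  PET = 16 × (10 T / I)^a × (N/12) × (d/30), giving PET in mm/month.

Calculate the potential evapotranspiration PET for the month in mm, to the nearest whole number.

10T/I = 10 × 14.8 / 40.4 = 3.6634
(10T/I)^a = 3.6634^1.135 = 4.3652
Uncorrected PET = 16 × 4.3652 = 69.843 mm
Correction = (N/12)(d/30) = (14.7/12)(31/30) = 1.2658
PET = 69.843 × 1.2658 = 88.407 mm/month

88 mm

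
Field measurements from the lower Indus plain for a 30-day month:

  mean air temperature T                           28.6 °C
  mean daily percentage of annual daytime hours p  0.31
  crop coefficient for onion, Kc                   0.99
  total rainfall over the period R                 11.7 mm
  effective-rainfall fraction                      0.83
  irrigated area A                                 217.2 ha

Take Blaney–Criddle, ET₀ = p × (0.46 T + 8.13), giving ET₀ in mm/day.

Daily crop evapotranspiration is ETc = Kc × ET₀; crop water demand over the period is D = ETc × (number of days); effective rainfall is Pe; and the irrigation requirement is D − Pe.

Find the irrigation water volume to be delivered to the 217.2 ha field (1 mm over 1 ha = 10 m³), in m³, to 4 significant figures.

404600 m³

ET₀ = 0.31 × (0.46 × 28.6 + 8.13) = 0.31 × 21.286 = 6.5987 mm/d
ETc = Kc × ET₀ = 0.99 × 6.5987 = 6.5327 mm/d
Crop demand D = ETc × 30 d = 6.5327 × 30 = 195.981 mm
Pe = 0.83 × 11.7 = 9.711 mm
D − Pe = 195.981 − 9.711 = 186.270 mm
Volume = 186.270 mm × 217.2 ha × 10 = 404578.4 m³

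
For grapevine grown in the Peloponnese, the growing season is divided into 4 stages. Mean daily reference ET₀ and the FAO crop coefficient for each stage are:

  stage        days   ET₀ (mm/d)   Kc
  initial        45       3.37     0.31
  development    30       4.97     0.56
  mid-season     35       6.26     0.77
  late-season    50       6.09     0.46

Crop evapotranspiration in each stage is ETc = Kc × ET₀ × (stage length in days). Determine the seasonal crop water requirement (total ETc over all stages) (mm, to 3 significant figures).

initial: 0.31 × 3.37 × 45 = 47.01 mm
development: 0.56 × 4.97 × 30 = 83.50 mm
mid-season: 0.77 × 6.26 × 35 = 168.71 mm
late-season: 0.46 × 6.09 × 50 = 140.07 mm
Seasonal total = 439.29 mm

439 mm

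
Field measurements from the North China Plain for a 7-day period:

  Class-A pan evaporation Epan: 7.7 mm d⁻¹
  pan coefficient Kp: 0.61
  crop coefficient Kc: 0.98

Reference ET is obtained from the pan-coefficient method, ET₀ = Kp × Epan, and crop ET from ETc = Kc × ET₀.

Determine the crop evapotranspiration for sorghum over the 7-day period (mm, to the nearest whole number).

ET₀ = 0.61 × 7.7 = 4.6970 mm/d
ETc = Kc × ET₀ = 0.98 × 4.6970 = 4.6031 mm/d
Over 7 days: 4.6031 × 7 = 32.222 mm

32 mm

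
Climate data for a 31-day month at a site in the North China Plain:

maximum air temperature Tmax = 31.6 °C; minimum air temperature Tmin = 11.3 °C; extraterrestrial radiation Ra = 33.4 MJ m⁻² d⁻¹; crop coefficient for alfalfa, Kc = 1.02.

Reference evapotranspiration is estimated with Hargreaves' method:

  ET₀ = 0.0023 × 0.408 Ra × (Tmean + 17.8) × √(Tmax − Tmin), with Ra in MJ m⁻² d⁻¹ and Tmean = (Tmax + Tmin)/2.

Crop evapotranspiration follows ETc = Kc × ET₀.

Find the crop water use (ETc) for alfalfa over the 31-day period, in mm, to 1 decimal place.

Tmean = (31.6 + 11.3)/2 = 21.45 °C
0.408 Ra = 0.408 × 33.4 = 13.6272 mm/d equivalent
ET₀ = 0.0023 × 13.6272 × (21.45 + 17.8) × √20.3 = 0.0023 × 13.6272 × 39.25 × 4.5056 = 5.5428 mm/d
ETc = Kc × ET₀ = 1.02 × 5.5428 = 5.6537 mm/d
Over 31 days: 5.6537 × 31 = 175.265 mm

175.3 mm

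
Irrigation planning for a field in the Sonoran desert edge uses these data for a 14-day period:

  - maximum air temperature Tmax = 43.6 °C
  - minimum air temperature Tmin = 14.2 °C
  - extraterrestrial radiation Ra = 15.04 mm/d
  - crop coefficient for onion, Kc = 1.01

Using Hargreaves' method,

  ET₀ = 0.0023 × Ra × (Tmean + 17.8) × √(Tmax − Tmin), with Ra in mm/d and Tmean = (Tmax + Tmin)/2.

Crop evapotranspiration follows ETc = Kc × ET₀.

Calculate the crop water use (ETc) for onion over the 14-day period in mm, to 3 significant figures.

124 mm

Tmean = (43.6 + 14.2)/2 = 28.90 °C
ET₀ = 0.0023 × 15.04 × (28.90 + 17.8) × √29.4 = 0.0023 × 15.04 × 46.70 × 5.4222 = 8.7593 mm/d
ETc = Kc × ET₀ = 1.01 × 8.7593 = 8.8469 mm/d
Over 14 days: 8.8469 × 14 = 123.857 mm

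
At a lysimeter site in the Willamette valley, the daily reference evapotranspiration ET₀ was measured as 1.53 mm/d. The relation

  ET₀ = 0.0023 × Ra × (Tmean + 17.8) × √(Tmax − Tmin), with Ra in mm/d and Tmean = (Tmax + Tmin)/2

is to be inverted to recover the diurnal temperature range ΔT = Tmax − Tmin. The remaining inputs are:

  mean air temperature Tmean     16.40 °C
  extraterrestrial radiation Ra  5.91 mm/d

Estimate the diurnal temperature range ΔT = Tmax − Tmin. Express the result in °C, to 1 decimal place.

10.8 °C

√ΔT = ET₀ / [0.0023 × Ra × (Tmean+17.8)] = 1.53 / (0.0023 × 5.91 × 34.20) = 3.2912
ΔT = 3.2912² = 10.832 °C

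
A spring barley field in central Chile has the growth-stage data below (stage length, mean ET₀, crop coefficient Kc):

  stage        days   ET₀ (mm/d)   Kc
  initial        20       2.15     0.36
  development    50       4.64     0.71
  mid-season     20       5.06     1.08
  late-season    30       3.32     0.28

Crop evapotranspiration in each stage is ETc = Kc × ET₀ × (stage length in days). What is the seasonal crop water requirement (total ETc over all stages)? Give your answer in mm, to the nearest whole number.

initial: 0.36 × 2.15 × 20 = 15.48 mm
development: 0.71 × 4.64 × 50 = 164.72 mm
mid-season: 1.08 × 5.06 × 20 = 109.30 mm
late-season: 0.28 × 3.32 × 30 = 27.89 mm
Seasonal total = 317.39 mm

317 mm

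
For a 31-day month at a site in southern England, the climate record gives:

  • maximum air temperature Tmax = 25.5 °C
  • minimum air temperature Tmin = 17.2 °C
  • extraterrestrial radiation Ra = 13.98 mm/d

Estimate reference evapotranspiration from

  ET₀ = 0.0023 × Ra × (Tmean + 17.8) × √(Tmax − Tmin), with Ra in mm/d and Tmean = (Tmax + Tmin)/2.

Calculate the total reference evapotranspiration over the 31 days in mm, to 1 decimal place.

Tmean = (25.5 + 17.2)/2 = 21.35 °C
ET₀ = 0.0023 × 13.98 × (21.35 + 17.8) × √8.3 = 0.0023 × 13.98 × 39.15 × 2.8810 = 3.6267 mm/d
Over 31 days: 3.6267 × 31 = 112.428 mm

112.4 mm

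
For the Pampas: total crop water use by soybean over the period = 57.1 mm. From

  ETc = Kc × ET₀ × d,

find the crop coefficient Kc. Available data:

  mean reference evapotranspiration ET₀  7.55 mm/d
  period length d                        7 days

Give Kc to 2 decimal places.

ETc = Kc × ET₀ × d  ⇒  Kc = ETc / (ET₀ × d)
Kc = 57.1 / (7.55 × 7) = 57.1 / 52.85 = 1.0804

1.08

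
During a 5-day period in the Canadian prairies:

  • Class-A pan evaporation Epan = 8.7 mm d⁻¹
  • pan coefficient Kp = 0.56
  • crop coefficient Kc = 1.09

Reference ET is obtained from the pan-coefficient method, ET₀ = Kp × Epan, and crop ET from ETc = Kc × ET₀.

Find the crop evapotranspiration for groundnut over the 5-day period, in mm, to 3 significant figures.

26.6 mm

ET₀ = 0.56 × 8.7 = 4.8720 mm/d
ETc = Kc × ET₀ = 1.09 × 4.8720 = 5.3105 mm/d
Over 5 days: 5.3105 × 5 = 26.553 mm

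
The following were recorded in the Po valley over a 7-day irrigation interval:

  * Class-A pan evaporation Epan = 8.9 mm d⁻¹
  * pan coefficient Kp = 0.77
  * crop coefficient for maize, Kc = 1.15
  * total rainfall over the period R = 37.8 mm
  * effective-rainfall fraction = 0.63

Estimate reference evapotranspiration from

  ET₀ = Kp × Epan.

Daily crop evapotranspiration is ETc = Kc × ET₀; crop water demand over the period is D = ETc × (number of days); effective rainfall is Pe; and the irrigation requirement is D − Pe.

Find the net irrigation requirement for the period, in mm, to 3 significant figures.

ET₀ = 0.77 × 8.9 = 6.8530 mm/d
ETc = Kc × ET₀ = 1.15 × 6.8530 = 7.8810 mm/d
Crop demand D = ETc × 7 d = 7.8810 × 7 = 55.167 mm
Pe = 0.63 × 37.8 = 23.814 mm
D − Pe = 55.167 − 23.814 = 31.353 mm

31.4 mm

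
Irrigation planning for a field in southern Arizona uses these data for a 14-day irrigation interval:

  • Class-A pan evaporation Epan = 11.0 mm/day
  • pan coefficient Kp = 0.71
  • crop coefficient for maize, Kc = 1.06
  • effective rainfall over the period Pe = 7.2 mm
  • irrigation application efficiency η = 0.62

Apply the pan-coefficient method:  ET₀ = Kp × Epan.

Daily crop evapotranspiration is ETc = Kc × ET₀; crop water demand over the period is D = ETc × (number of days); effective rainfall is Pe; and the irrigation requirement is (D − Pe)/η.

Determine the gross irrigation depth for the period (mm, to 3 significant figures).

175 mm

ET₀ = 0.71 × 11.0 = 7.8100 mm/d
ETc = Kc × ET₀ = 1.06 × 7.8100 = 8.2786 mm/d
Crop demand D = ETc × 14 d = 8.2786 × 14 = 115.900 mm
D − Pe = 115.900 − 7.2 = 108.700 mm
Gross irrigation = 108.700 / 0.62 = 175.323 mm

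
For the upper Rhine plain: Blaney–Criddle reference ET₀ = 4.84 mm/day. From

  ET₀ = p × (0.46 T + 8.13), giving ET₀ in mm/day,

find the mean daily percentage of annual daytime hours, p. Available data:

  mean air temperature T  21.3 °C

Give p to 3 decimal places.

0.270

p = ET₀ / (0.46 T + 8.13) = 4.84 / (0.46 × 21.3 + 8.13) = 4.84 / 17.928 = 0.2700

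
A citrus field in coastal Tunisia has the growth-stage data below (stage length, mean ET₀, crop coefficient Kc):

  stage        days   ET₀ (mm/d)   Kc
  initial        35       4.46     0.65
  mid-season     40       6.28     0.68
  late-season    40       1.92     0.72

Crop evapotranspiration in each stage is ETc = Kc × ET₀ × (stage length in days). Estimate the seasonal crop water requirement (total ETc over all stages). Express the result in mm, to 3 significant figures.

initial: 0.65 × 4.46 × 35 = 101.47 mm
mid-season: 0.68 × 6.28 × 40 = 170.82 mm
late-season: 0.72 × 1.92 × 40 = 55.30 mm
Seasonal total = 327.59 mm

328 mm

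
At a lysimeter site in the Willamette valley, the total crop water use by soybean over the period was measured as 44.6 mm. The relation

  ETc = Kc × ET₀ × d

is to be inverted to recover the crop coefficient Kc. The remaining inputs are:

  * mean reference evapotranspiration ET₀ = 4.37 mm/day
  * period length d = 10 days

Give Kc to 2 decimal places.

1.02

ETc = Kc × ET₀ × d  ⇒  Kc = ETc / (ET₀ × d)
Kc = 44.6 / (4.37 × 10) = 44.6 / 43.70 = 1.0206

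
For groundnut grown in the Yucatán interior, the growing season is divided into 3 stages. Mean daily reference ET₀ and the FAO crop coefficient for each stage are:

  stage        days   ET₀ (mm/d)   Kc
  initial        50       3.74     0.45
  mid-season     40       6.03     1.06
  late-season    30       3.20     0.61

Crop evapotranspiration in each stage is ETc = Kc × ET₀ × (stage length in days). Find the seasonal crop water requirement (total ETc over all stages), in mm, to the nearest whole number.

initial: 0.45 × 3.74 × 50 = 84.15 mm
mid-season: 1.06 × 6.03 × 40 = 255.67 mm
late-season: 0.61 × 3.20 × 30 = 58.56 mm
Seasonal total = 398.38 mm

398 mm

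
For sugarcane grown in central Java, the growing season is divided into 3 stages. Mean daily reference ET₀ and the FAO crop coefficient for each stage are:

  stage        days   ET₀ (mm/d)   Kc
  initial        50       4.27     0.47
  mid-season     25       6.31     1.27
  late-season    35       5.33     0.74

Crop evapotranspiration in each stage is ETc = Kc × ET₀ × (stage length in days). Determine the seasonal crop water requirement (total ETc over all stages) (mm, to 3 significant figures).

initial: 0.47 × 4.27 × 50 = 100.35 mm
mid-season: 1.27 × 6.31 × 25 = 200.34 mm
late-season: 0.74 × 5.33 × 35 = 138.05 mm
Seasonal total = 438.74 mm

439 mm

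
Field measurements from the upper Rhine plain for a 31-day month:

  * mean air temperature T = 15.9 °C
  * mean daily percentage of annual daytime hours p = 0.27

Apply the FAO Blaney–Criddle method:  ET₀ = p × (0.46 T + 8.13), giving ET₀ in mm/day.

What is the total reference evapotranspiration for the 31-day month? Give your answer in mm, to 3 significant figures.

129 mm

ET₀ = 0.27 × (0.46 × 15.9 + 8.13) = 0.27 × 15.444 = 4.1699 mm/d
Monthly total = 4.1699 × 31 = 129.267 mm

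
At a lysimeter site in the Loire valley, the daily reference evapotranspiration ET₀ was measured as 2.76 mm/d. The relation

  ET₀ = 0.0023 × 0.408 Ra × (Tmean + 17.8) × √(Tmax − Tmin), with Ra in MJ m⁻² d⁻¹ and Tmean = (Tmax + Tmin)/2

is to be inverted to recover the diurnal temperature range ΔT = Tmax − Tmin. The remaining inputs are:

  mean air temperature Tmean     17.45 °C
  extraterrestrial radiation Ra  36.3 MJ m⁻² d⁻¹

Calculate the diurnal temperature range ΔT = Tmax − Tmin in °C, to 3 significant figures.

√ΔT = ET₀ / [0.0023 × 0.408 × Ra × (Tmean+17.8)] = 2.76 / (0.0023 × 14.8104 × 35.25) = 2.2986
ΔT = 2.2986² = 5.284 °C

5.28 °C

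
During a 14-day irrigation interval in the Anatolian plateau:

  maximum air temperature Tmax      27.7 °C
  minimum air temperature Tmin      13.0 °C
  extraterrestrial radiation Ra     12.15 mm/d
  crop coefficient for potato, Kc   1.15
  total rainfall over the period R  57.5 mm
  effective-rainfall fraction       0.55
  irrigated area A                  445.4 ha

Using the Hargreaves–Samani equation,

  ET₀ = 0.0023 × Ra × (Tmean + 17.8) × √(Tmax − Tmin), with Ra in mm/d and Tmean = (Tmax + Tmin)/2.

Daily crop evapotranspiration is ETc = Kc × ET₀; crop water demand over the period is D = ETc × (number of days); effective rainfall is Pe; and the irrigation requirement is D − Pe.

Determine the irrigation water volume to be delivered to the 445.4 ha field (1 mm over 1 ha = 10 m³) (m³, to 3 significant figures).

152000 m³

Tmean = (27.7 + 13.0)/2 = 20.35 °C
ET₀ = 0.0023 × 12.15 × (20.35 + 17.8) × √14.7 = 0.0023 × 12.15 × 38.15 × 3.8341 = 4.0875 mm/d
ETc = Kc × ET₀ = 1.15 × 4.0875 = 4.7006 mm/d
Crop demand D = ETc × 14 d = 4.7006 × 14 = 65.808 mm
Pe = 0.55 × 57.5 = 31.625 mm
D − Pe = 65.808 − 31.625 = 34.183 mm
Volume = 34.183 mm × 445.4 ha × 10 = 152251.1 m³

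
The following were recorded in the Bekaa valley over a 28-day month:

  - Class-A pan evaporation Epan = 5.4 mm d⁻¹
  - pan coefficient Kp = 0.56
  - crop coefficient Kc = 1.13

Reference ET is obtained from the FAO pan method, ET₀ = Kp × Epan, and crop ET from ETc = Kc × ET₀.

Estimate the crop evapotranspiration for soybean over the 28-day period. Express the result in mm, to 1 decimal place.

95.7 mm

ET₀ = 0.56 × 5.4 = 3.0240 mm/d
ETc = Kc × ET₀ = 1.13 × 3.0240 = 3.4171 mm/d
Over 28 days: 3.4171 × 28 = 95.679 mm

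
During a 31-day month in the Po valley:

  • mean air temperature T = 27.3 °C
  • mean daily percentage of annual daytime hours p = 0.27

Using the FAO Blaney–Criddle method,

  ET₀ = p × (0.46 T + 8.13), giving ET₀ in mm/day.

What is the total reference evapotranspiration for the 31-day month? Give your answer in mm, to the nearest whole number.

173 mm

ET₀ = 0.27 × (0.46 × 27.3 + 8.13) = 0.27 × 20.688 = 5.5858 mm/d
Monthly total = 5.5858 × 31 = 173.160 mm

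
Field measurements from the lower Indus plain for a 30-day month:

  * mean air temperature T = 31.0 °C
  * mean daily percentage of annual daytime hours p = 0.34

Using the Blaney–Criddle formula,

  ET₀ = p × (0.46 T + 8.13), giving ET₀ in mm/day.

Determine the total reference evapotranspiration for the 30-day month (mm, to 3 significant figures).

228 mm

ET₀ = 0.34 × (0.46 × 31.0 + 8.13) = 0.34 × 22.390 = 7.6126 mm/d
Monthly total = 7.6126 × 30 = 228.378 mm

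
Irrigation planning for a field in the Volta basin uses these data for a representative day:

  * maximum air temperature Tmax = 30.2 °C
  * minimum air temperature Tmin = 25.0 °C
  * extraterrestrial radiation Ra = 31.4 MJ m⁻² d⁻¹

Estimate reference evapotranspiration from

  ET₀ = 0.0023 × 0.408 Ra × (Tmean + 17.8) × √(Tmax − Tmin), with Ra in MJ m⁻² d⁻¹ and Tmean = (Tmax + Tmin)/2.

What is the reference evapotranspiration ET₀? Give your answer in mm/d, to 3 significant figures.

3.05 mm/d

Tmean = (30.2 + 25.0)/2 = 27.60 °C
0.408 Ra = 0.408 × 31.4 = 12.8112 mm/d equivalent
ET₀ = 0.0023 × 12.8112 × (27.60 + 17.8) × √5.2 = 0.0023 × 12.8112 × 45.40 × 2.2804 = 3.0506 mm/d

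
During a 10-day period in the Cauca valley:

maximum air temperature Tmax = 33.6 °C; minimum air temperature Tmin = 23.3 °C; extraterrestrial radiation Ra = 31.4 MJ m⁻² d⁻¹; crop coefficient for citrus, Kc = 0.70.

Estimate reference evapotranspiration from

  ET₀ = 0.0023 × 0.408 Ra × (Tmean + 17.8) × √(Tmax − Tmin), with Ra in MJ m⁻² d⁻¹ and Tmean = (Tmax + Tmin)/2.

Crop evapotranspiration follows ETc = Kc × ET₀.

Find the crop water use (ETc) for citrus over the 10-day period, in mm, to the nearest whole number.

Tmean = (33.6 + 23.3)/2 = 28.45 °C
0.408 Ra = 0.408 × 31.4 = 12.8112 mm/d equivalent
ET₀ = 0.0023 × 12.8112 × (28.45 + 17.8) × √10.3 = 0.0023 × 12.8112 × 46.25 × 3.2094 = 4.3737 mm/d
ETc = Kc × ET₀ = 0.70 × 4.3737 = 3.0616 mm/d
Over 10 days: 3.0616 × 10 = 30.616 mm

31 mm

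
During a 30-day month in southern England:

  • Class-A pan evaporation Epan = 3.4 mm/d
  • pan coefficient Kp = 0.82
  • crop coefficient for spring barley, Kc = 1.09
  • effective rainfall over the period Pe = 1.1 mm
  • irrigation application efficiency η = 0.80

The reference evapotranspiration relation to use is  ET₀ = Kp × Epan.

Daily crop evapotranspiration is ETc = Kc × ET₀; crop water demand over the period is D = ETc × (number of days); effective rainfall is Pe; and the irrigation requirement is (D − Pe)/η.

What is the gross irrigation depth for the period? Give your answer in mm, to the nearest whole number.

113 mm

ET₀ = 0.82 × 3.4 = 2.7880 mm/d
ETc = Kc × ET₀ = 1.09 × 2.7880 = 3.0389 mm/d
Crop demand D = ETc × 30 d = 3.0389 × 30 = 91.167 mm
D − Pe = 91.167 − 1.1 = 90.067 mm
Gross irrigation = 90.067 / 0.80 = 112.584 mm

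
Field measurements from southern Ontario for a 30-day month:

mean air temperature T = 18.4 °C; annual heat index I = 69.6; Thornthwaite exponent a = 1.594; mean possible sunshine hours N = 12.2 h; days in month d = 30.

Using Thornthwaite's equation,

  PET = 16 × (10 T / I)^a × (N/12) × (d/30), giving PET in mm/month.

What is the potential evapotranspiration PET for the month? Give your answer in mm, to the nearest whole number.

10T/I = 10 × 18.4 / 69.6 = 2.6437
(10T/I)^a = 2.6437^1.594 = 4.7098
Uncorrected PET = 16 × 4.7098 = 75.357 mm
Correction = (N/12)(d/30) = (12.2/12)(30/30) = 1.0167
PET = 75.357 × 1.0167 = 76.615 mm/month

77 mm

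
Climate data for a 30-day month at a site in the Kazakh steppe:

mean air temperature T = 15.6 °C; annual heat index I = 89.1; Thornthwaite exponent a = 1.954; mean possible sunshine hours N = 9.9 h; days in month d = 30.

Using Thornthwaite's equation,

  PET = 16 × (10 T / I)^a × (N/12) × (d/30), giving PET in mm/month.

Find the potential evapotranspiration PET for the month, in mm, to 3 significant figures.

10T/I = 10 × 15.6 / 89.1 = 1.7508
(10T/I)^a = 1.7508^1.954 = 2.9873
Uncorrected PET = 16 × 2.9873 = 47.797 mm
Correction = (N/12)(d/30) = (9.9/12)(30/30) = 0.8250
PET = 47.797 × 0.8250 = 39.433 mm/month

39.4 mm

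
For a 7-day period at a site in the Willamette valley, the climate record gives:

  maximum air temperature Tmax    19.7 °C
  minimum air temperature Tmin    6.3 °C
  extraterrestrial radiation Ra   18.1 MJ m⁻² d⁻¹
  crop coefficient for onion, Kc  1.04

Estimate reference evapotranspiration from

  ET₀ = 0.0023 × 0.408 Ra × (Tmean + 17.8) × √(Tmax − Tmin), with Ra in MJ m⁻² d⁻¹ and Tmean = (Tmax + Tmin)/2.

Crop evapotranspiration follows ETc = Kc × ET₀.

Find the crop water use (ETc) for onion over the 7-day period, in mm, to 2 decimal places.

Tmean = (19.7 + 6.3)/2 = 13.00 °C
0.408 Ra = 0.408 × 18.1 = 7.3848 mm/d equivalent
ET₀ = 0.0023 × 7.3848 × (13.00 + 17.8) × √13.4 = 0.0023 × 7.3848 × 30.80 × 3.6606 = 1.9150 mm/d
ETc = Kc × ET₀ = 1.04 × 1.9150 = 1.9916 mm/d
Over 7 days: 1.9916 × 7 = 13.941 mm

13.94 mm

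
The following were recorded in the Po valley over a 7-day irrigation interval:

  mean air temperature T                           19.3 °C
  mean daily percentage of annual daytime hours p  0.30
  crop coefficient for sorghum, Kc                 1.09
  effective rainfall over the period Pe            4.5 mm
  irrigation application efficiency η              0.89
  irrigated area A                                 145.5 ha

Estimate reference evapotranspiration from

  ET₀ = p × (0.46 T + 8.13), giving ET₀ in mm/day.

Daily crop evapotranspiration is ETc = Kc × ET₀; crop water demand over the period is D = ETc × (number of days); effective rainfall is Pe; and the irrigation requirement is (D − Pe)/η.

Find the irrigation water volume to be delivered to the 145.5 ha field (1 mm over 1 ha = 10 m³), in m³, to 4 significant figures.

ET₀ = 0.30 × (0.46 × 19.3 + 8.13) = 0.30 × 17.008 = 5.1024 mm/d
ETc = Kc × ET₀ = 1.09 × 5.1024 = 5.5616 mm/d
Crop demand D = ETc × 7 d = 5.5616 × 7 = 38.931 mm
D − Pe = 38.931 − 4.5 = 34.431 mm
Gross irrigation = 34.431 / 0.89 = 38.687 mm
Volume = 38.687 mm × 145.5 ha × 10 = 56289.6 m³

56290 m³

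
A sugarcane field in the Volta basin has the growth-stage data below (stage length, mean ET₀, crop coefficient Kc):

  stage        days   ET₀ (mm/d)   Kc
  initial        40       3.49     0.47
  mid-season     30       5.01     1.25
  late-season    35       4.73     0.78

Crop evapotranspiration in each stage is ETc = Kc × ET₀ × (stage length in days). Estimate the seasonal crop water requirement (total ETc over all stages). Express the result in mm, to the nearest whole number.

initial: 0.47 × 3.49 × 40 = 65.61 mm
mid-season: 1.25 × 5.01 × 30 = 187.88 mm
late-season: 0.78 × 4.73 × 35 = 129.13 mm
Seasonal total = 382.62 mm

383 mm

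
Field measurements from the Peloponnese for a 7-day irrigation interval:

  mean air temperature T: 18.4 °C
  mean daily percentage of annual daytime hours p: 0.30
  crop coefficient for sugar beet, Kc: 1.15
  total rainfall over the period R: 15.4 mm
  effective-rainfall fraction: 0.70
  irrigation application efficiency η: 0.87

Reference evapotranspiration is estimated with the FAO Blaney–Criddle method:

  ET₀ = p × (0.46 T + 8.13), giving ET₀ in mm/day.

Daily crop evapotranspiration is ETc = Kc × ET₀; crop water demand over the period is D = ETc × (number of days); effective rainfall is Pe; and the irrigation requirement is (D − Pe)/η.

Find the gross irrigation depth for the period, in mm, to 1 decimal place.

33.7 mm

ET₀ = 0.30 × (0.46 × 18.4 + 8.13) = 0.30 × 16.594 = 4.9782 mm/d
ETc = Kc × ET₀ = 1.15 × 4.9782 = 5.7249 mm/d
Crop demand D = ETc × 7 d = 5.7249 × 7 = 40.074 mm
Pe = 0.70 × 15.4 = 10.780 mm
D − Pe = 40.074 − 10.780 = 29.294 mm
Gross irrigation = 29.294 / 0.87 = 33.671 mm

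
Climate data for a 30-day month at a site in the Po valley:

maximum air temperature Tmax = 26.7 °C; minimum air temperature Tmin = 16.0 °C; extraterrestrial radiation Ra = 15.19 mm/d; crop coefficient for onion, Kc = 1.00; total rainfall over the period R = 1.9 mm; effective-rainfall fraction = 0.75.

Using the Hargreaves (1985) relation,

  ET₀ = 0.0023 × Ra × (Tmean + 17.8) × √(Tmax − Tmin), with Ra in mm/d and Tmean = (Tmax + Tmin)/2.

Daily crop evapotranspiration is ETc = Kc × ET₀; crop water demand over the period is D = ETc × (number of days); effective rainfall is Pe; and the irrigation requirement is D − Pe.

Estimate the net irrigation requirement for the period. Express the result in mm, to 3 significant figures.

133 mm

Tmean = (26.7 + 16.0)/2 = 21.35 °C
ET₀ = 0.0023 × 15.19 × (21.35 + 17.8) × √10.7 = 0.0023 × 15.19 × 39.15 × 3.2711 = 4.4742 mm/d
ETc = Kc × ET₀ = 1.00 × 4.4742 = 4.4742 mm/d
Crop demand D = ETc × 30 d = 4.4742 × 30 = 134.226 mm
Pe = 0.75 × 1.9 = 1.425 mm
D − Pe = 134.226 − 1.425 = 132.801 mm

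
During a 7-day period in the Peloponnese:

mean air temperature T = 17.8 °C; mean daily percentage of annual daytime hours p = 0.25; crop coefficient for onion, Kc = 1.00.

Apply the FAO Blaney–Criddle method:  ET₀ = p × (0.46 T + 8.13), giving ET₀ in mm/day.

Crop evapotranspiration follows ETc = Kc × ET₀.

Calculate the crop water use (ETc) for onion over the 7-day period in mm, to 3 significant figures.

28.6 mm

ET₀ = 0.25 × (0.46 × 17.8 + 8.13) = 0.25 × 16.318 = 4.0795 mm/d
ETc = Kc × ET₀ = 1.00 × 4.0795 = 4.0795 mm/d
Over 7 days: 4.0795 × 7 = 28.557 mm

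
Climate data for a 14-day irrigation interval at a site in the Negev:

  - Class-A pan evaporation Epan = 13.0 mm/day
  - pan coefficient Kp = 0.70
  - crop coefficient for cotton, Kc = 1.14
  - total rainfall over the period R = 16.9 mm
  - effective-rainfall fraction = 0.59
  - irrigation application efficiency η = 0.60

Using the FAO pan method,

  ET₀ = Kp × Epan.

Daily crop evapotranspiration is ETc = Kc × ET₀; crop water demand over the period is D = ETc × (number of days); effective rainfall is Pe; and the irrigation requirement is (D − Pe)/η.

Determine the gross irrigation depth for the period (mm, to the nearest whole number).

ET₀ = 0.70 × 13.0 = 9.1000 mm/d
ETc = Kc × ET₀ = 1.14 × 9.1000 = 10.3740 mm/d
Crop demand D = ETc × 14 d = 10.3740 × 14 = 145.236 mm
Pe = 0.59 × 16.9 = 9.971 mm
D − Pe = 145.236 − 9.971 = 135.265 mm
Gross irrigation = 135.265 / 0.60 = 225.442 mm

225 mm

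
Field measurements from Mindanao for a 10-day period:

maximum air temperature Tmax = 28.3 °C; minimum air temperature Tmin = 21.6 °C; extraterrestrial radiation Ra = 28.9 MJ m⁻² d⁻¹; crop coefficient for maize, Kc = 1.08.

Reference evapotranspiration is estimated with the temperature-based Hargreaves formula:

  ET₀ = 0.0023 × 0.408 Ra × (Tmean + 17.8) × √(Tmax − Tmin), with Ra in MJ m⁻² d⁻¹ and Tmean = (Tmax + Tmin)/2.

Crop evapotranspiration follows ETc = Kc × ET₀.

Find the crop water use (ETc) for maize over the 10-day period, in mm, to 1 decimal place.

Tmean = (28.3 + 21.6)/2 = 24.95 °C
0.408 Ra = 0.408 × 28.9 = 11.7912 mm/d equivalent
ET₀ = 0.0023 × 11.7912 × (24.95 + 17.8) × √6.7 = 0.0023 × 11.7912 × 42.75 × 2.5884 = 3.0009 mm/d
ETc = Kc × ET₀ = 1.08 × 3.0009 = 3.2410 mm/d
Over 10 days: 3.2410 × 10 = 32.410 mm

32.4 mm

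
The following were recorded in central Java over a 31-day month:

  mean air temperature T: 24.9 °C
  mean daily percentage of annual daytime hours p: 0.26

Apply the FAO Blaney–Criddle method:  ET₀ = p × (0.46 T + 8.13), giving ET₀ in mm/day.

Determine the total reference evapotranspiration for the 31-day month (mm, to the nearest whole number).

158 mm

ET₀ = 0.26 × (0.46 × 24.9 + 8.13) = 0.26 × 19.584 = 5.0918 mm/d
Monthly total = 5.0918 × 31 = 157.846 mm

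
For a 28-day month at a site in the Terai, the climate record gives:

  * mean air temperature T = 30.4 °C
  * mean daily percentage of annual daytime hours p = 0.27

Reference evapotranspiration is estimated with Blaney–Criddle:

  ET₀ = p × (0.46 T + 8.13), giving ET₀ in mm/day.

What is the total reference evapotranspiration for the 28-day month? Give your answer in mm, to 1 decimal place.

167.2 mm

ET₀ = 0.27 × (0.46 × 30.4 + 8.13) = 0.27 × 22.114 = 5.9708 mm/d
Monthly total = 5.9708 × 28 = 167.182 mm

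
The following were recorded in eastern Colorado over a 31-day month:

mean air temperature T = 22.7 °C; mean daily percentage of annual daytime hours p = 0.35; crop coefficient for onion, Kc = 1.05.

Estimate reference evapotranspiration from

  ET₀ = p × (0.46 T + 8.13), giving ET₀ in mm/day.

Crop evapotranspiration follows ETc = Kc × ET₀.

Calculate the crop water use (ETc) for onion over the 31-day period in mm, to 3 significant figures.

ET₀ = 0.35 × (0.46 × 22.7 + 8.13) = 0.35 × 18.572 = 6.5002 mm/d
ETc = Kc × ET₀ = 1.05 × 6.5002 = 6.8252 mm/d
Over 31 days: 6.8252 × 31 = 211.581 mm

212 mm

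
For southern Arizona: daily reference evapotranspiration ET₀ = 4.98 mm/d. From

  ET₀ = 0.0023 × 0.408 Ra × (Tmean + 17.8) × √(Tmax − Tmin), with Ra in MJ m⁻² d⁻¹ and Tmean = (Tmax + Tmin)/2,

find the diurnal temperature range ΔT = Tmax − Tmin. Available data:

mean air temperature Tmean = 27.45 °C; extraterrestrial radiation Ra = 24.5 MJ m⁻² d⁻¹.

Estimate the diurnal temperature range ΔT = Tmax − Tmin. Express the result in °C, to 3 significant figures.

22.9 °C

√ΔT = ET₀ / [0.0023 × 0.408 × Ra × (Tmean+17.8)] = 4.98 / (0.0023 × 9.9960 × 45.25) = 4.7869
ΔT = 4.7869² = 22.914 °C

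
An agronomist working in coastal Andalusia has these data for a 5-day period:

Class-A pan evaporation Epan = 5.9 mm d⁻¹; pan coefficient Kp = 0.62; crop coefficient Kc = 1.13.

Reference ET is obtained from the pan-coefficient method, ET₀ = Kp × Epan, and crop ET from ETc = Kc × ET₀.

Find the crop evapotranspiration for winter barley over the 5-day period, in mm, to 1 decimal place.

ET₀ = 0.62 × 5.9 = 3.6580 mm/d
ETc = Kc × ET₀ = 1.13 × 3.6580 = 4.1335 mm/d
Over 5 days: 4.1335 × 5 = 20.668 mm

20.7 mm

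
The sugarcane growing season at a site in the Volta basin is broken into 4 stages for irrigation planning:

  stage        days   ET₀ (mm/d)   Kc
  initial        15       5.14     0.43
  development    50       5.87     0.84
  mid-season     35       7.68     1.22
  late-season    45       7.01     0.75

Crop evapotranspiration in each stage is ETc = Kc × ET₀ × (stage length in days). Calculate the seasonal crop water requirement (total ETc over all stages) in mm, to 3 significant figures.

844 mm

initial: 0.43 × 5.14 × 15 = 33.15 mm
development: 0.84 × 5.87 × 50 = 246.54 mm
mid-season: 1.22 × 7.68 × 35 = 327.94 mm
late-season: 0.75 × 7.01 × 45 = 236.59 mm
Seasonal total = 844.22 mm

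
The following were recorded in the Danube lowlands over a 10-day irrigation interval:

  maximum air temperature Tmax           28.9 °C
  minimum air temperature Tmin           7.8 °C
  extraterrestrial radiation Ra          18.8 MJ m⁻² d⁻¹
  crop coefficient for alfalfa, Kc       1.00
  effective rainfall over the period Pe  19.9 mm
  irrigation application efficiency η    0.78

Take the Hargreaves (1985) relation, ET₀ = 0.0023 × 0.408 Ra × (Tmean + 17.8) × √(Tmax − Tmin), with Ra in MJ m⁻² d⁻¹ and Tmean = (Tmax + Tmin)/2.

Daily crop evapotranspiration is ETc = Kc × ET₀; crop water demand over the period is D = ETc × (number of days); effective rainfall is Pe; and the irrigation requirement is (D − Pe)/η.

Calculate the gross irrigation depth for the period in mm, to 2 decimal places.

Tmean = (28.9 + 7.8)/2 = 18.35 °C
0.408 Ra = 0.408 × 18.8 = 7.6704 mm/d equivalent
ET₀ = 0.0023 × 7.6704 × (18.35 + 17.8) × √21.1 = 0.0023 × 7.6704 × 36.15 × 4.5935 = 2.9295 mm/d
ETc = Kc × ET₀ = 1.00 × 2.9295 = 2.9295 mm/d
Crop demand D = ETc × 10 d = 2.9295 × 10 = 29.295 mm
D − Pe = 29.295 − 19.9 = 9.395 mm
Gross irrigation = 9.395 / 0.78 = 12.045 mm

12.05 mm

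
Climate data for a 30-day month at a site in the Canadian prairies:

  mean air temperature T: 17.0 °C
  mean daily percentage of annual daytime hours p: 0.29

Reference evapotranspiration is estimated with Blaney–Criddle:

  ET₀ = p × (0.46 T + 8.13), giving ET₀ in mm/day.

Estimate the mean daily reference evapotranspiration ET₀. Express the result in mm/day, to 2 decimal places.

4.63 mm/day

ET₀ = 0.29 × (0.46 × 17.0 + 8.13) = 0.29 × 15.950 = 4.6255 mm/d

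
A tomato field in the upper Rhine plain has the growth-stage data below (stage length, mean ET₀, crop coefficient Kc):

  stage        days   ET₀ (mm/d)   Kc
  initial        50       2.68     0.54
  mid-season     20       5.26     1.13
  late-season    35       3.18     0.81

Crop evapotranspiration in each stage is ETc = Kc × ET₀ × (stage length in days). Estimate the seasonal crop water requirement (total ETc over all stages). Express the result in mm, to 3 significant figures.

281 mm

initial: 0.54 × 2.68 × 50 = 72.36 mm
mid-season: 1.13 × 5.26 × 20 = 118.88 mm
late-season: 0.81 × 3.18 × 35 = 90.15 mm
Seasonal total = 281.39 mm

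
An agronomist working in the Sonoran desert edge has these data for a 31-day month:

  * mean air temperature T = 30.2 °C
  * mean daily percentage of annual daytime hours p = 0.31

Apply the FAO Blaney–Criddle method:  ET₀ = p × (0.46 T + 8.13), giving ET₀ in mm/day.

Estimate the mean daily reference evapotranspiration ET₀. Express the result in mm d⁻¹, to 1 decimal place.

ET₀ = 0.31 × (0.46 × 30.2 + 8.13) = 0.31 × 22.022 = 6.8268 mm/d

6.8 mm d⁻¹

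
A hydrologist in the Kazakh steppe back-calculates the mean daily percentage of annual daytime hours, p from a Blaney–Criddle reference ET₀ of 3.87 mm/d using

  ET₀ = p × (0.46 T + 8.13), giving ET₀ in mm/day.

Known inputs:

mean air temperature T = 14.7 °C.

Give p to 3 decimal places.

0.260

p = ET₀ / (0.46 T + 8.13) = 3.87 / (0.46 × 14.7 + 8.13) = 3.87 / 14.892 = 0.2599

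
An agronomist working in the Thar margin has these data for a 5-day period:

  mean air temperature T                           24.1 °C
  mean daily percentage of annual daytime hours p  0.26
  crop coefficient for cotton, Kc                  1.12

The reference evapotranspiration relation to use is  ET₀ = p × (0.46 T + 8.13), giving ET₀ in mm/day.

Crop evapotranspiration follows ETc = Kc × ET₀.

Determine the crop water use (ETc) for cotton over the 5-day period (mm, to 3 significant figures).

ET₀ = 0.26 × (0.46 × 24.1 + 8.13) = 0.26 × 19.216 = 4.9962 mm/d
ETc = Kc × ET₀ = 1.12 × 4.9962 = 5.5957 mm/d
Over 5 days: 5.5957 × 5 = 27.979 mm

28.0 mm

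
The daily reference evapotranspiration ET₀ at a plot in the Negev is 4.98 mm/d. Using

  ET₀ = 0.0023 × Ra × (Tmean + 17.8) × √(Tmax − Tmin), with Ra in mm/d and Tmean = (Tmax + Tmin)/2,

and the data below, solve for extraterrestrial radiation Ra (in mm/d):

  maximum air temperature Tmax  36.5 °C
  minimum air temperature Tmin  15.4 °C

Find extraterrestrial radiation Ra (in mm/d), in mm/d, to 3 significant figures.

Tmean = 25.95 °C; √ΔT = 4.5935
Ra = ET₀ / [0.0023 × (Tmean+17.8) × √ΔT] = 4.98 / (0.0023 × 43.75 × 4.5935) = 10.774 mm/d

10.8 mm/d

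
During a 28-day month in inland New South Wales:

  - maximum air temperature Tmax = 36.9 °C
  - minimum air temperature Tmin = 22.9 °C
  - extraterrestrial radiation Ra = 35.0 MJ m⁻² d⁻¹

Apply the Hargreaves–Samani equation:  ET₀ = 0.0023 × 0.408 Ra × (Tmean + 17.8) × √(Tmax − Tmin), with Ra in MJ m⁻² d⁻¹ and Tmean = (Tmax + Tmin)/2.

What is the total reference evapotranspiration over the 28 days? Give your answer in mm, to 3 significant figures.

164 mm

Tmean = (36.9 + 22.9)/2 = 29.90 °C
0.408 Ra = 0.408 × 35.0 = 14.2800 mm/d equivalent
ET₀ = 0.0023 × 14.2800 × (29.90 + 17.8) × √14.0 = 0.0023 × 14.2800 × 47.70 × 3.7417 = 5.8620 mm/d
Over 28 days: 5.8620 × 28 = 164.136 mm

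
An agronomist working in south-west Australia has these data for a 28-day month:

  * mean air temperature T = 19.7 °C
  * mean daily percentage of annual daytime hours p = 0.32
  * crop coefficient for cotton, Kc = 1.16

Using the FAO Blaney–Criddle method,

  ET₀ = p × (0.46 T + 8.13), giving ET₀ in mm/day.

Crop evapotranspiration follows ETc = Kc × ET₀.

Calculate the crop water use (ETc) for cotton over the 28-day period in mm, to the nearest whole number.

179 mm

ET₀ = 0.32 × (0.46 × 19.7 + 8.13) = 0.32 × 17.192 = 5.5014 mm/d
ETc = Kc × ET₀ = 1.16 × 5.5014 = 6.3816 mm/d
Over 28 days: 6.3816 × 28 = 178.685 mm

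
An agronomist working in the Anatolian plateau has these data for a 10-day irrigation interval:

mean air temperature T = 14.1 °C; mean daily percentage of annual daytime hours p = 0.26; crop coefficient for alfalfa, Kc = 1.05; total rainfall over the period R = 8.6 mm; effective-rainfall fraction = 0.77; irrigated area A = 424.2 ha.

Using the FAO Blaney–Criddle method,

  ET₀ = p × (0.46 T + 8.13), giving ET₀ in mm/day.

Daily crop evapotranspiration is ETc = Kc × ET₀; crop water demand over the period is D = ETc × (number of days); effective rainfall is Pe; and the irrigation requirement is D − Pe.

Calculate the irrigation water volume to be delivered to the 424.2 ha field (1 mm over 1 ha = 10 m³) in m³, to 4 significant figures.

ET₀ = 0.26 × (0.46 × 14.1 + 8.13) = 0.26 × 14.616 = 3.8002 mm/d
ETc = Kc × ET₀ = 1.05 × 3.8002 = 3.9902 mm/d
Crop demand D = ETc × 10 d = 3.9902 × 10 = 39.902 mm
Pe = 0.77 × 8.6 = 6.622 mm
D − Pe = 39.902 − 6.622 = 33.280 mm
Volume = 33.280 mm × 424.2 ha × 10 = 141173.8 m³

141200 m³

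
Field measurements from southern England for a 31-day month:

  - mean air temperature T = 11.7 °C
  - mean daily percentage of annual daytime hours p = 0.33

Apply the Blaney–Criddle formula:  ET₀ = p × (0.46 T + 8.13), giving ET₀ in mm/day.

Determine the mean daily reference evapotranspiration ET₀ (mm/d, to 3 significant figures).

ET₀ = 0.33 × (0.46 × 11.7 + 8.13) = 0.33 × 13.512 = 4.4590 mm/d

4.46 mm/d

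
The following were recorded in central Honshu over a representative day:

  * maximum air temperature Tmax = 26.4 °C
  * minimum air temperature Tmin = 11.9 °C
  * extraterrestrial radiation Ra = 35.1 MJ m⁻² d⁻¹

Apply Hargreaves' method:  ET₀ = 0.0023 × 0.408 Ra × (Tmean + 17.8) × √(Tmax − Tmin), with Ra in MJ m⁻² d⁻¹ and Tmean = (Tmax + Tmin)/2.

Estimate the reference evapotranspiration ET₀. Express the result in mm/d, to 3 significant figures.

Tmean = (26.4 + 11.9)/2 = 19.15 °C
0.408 Ra = 0.408 × 35.1 = 14.3208 mm/d equivalent
ET₀ = 0.0023 × 14.3208 × (19.15 + 17.8) × √14.5 = 0.0023 × 14.3208 × 36.95 × 3.8079 = 4.6344 mm/d

4.63 mm/d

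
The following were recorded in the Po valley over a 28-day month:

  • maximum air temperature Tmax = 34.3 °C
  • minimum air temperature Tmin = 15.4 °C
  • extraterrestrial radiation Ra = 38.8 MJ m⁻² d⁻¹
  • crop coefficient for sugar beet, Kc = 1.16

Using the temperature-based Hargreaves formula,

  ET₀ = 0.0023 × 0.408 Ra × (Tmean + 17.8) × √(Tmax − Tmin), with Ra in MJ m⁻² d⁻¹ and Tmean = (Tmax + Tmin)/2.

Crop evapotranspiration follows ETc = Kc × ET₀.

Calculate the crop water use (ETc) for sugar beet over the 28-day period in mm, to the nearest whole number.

Tmean = (34.3 + 15.4)/2 = 24.85 °C
0.408 Ra = 0.408 × 38.8 = 15.8304 mm/d equivalent
ET₀ = 0.0023 × 15.8304 × (24.85 + 17.8) × √18.9 = 0.0023 × 15.8304 × 42.65 × 4.3474 = 6.7510 mm/d
ETc = Kc × ET₀ = 1.16 × 6.7510 = 7.8312 mm/d
Over 28 days: 7.8312 × 28 = 219.274 mm

219 mm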